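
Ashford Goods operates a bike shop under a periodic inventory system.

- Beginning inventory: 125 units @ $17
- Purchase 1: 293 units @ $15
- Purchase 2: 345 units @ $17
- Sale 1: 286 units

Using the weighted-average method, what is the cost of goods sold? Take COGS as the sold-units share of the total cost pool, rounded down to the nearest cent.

COGS = $4,642.34

Sale 1, sell 286: 286/763 × $12,385.00 → $4,642.34
Ending inventory (cost pool remaining) = $7,742.66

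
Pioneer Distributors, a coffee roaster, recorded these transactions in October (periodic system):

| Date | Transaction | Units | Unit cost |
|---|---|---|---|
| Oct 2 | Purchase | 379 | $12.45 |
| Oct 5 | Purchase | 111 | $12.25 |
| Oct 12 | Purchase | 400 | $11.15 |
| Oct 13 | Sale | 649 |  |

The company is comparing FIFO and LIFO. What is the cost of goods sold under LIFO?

COGS = $7,537.85

FIFO COGS: 379 @ $12.45 + 111 @ $12.25 + 159 @ $11.15 = $7,851.15
LIFO COGS: 400 @ $11.15 + 111 @ $12.25 + 138 @ $12.45 = $7,537.85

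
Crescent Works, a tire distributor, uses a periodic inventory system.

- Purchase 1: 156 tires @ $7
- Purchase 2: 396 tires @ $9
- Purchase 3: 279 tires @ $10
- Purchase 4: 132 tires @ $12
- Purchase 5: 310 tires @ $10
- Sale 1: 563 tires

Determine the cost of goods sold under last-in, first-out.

COGS = $5,894

Sale 1 (563) [LIFO — newest first]: 310 @ $10 + 132 @ $12 + 121 @ $10 = $5,894
Ending inventory: 156 @ $7 + 396 @ $9 + 158 @ $10 = $6,236
Check: goods available $12,130 = COGS $5,894 + ending $6,236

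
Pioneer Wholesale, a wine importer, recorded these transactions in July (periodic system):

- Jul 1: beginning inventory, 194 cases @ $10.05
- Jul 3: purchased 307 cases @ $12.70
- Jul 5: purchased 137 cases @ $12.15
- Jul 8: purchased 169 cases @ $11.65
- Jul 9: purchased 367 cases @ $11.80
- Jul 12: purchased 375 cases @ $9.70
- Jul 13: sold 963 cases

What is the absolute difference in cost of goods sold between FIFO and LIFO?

$754.05

FIFO COGS: 194 @ $10.05 + 307 @ $12.70 + 137 @ $12.15 + 169 @ $11.65 + 156 @ $11.80 = $11,322.80
LIFO COGS: 375 @ $9.70 + 367 @ $11.80 + 169 @ $11.65 + 52 @ $12.15 = $10,568.75
Difference = |$11,322.80 − $10,568.75| = $754.05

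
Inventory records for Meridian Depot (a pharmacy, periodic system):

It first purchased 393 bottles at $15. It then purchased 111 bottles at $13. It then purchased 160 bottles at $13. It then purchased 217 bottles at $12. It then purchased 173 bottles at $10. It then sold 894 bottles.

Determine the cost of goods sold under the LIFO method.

COGS = $11,352

Sale 1 (894) [LIFO — newest first]: 173 @ $10 + 217 @ $12 + 160 @ $13 + 111 @ $13 + 233 @ $15 = $11,352
Ending inventory: 160 @ $15 = $2,400
Check: goods available $13,752 = COGS $11,352 + ending $2,400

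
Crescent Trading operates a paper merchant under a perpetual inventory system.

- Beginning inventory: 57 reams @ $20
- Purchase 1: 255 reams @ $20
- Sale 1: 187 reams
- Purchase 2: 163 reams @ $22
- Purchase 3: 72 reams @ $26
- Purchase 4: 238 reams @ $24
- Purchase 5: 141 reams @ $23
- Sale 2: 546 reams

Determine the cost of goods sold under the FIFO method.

COGS = $16,162

Sale 1 (187) [FIFO — oldest first]: 57 @ $20 + 130 @ $20 = $3,740
Sale 2 (546) [FIFO — oldest first]: 125 @ $20 + 163 @ $22 + 72 @ $26 + 186 @ $24 = $12,422
Total COGS = $3,740 + $12,422 = $16,162
Ending inventory: 52 @ $24 + 141 @ $23 = $4,491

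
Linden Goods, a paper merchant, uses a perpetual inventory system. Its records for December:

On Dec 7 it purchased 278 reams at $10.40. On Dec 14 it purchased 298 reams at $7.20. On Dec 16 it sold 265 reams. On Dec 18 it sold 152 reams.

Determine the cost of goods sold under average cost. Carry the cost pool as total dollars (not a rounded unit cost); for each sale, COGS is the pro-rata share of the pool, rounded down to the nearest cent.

After Dec 7: 278 on hand, pool $2,891.20 (≈ $10.4000 each)
After Dec 14: 576 on hand, pool $5,036.80 (≈ $8.7444 each)
Dec 16, sell 265: 265/576 × $5,036.80 → $2,317.27
Dec 18, sell 152: 152/311 × $2,719.53 → $1,329.15
Total COGS = $2,317.27 + $1,329.15 = $3,646.42
Ending inventory (cost pool remaining) = $1,390.38
Check: goods available $5,036.80 = COGS $3,646.42 + ending $1,390.38

COGS = $3,646.42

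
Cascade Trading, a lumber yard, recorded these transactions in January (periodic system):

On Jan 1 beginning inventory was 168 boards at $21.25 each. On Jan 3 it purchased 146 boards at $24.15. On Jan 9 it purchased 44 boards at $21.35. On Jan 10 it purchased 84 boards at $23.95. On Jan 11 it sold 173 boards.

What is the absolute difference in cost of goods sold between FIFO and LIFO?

FIFO COGS: 168 @ $21.25 + 5 @ $24.15 = $3,690.75
LIFO COGS: 84 @ $23.95 + 44 @ $21.35 + 45 @ $24.15 = $4,037.95
Difference = |$3,690.75 − $4,037.95| = $347.20

$347.20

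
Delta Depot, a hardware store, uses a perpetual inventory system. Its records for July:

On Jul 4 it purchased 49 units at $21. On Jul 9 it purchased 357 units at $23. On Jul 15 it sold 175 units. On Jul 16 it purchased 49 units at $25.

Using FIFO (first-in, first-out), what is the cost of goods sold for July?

COGS = $3,927

Jul 15, 175 sold [FIFO — oldest first]: 49 @ $21 + 126 @ $23 = $3,927
Ending inventory: 231 @ $23 + 49 @ $25 = $6,538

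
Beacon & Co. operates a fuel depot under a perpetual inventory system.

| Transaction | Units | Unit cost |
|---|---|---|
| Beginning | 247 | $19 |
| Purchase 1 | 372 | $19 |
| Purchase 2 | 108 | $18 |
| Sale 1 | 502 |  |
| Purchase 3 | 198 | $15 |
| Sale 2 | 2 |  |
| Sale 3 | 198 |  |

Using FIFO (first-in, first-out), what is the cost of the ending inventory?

Ending inventory = $3,420

Sale 1 (502) [FIFO — oldest first]: 247 @ $19 + 255 @ $19 = $9,538
Sale 2 (2) [FIFO — oldest first]: 2 @ $19 = $38
Sale 3 (198) [FIFO — oldest first]: 115 @ $19 + 83 @ $18 = $3,679
Total COGS = $9,538 + $38 + $3,679 = $13,255
Ending inventory: 25 @ $18 + 198 @ $15 = $3,420
Check: goods available $16,675 = COGS $13,255 + ending $3,420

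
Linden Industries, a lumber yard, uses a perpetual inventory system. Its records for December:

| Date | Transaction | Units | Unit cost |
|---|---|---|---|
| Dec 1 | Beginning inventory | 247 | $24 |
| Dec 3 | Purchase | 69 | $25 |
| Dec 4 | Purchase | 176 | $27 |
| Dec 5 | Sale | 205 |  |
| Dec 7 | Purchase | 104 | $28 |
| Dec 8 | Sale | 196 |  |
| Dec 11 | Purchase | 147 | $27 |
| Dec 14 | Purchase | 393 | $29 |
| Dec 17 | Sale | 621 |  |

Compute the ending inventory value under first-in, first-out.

Dec 5, 205 sold [FIFO — oldest first]: 205 @ $24 = $4,920
Dec 8, 196 sold [FIFO — oldest first]: 42 @ $24 + 69 @ $25 + 85 @ $27 = $5,028
Dec 17, 621 sold [FIFO — oldest first]: 91 @ $27 + 104 @ $28 + 147 @ $27 + 279 @ $29 = $17,429
Total COGS = $4,920 + $5,028 + $17,429 = $27,377
Ending inventory: 114 @ $29 = $3,306
Check: goods available $30,683 = COGS $27,377 + ending $3,306

Ending inventory = $3,306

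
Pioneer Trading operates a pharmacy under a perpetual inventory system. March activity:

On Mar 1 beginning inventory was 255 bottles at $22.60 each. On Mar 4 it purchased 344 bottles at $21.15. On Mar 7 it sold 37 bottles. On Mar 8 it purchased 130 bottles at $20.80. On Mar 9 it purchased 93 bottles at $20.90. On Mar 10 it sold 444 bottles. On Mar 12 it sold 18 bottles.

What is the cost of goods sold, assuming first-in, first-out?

Mar 7, 37 sold [FIFO — oldest first]: 37 @ $22.60 = $836.20
Mar 10, 444 sold [FIFO — oldest first]: 218 @ $22.60 + 226 @ $21.15 = $9,706.70
Mar 12, 18 sold [FIFO — oldest first]: 18 @ $21.15 = $380.70
Total COGS = $836.20 + $9,706.70 + $380.70 = $10,923.60
Ending inventory: 100 @ $21.15 + 130 @ $20.80 + 93 @ $20.90 = $6,762.70
Check: goods available $17,686.30 = COGS $10,923.60 + ending $6,762.70

COGS = $10,923.60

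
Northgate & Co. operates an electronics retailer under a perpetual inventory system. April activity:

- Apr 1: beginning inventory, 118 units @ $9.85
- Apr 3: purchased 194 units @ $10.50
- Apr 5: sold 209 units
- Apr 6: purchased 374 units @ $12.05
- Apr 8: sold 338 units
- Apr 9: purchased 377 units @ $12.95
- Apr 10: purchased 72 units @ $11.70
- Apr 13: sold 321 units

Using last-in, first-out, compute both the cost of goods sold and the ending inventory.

Apr 5, 209 sold [LIFO — newest first]: 194 @ $10.50 + 15 @ $9.85 = $2,184.75
Apr 8, 338 sold [LIFO — newest first]: 338 @ $12.05 = $4,072.90
Apr 13, 321 sold [LIFO — newest first]: 72 @ $11.70 + 249 @ $12.95 = $4,066.95
Total COGS = $2,184.75 + $4,072.90 + $4,066.95 = $10,324.60
Ending inventory: 103 @ $9.85 + 36 @ $12.05 + 128 @ $12.95 = $3,105.95

COGS = $10,324.60; ending inventory = $3,105.95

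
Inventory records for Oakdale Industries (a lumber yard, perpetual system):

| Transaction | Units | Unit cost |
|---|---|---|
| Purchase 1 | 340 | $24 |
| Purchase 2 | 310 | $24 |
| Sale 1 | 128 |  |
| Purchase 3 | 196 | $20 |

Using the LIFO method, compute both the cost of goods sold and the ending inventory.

COGS = $3,072; ending inventory = $16,448

Sale 1 (128) [LIFO — newest first]: 128 @ $24 = $3,072
Ending inventory: 340 @ $24 + 182 @ $24 + 196 @ $20 = $16,448
Check: goods available $19,520 = COGS $3,072 + ending $16,448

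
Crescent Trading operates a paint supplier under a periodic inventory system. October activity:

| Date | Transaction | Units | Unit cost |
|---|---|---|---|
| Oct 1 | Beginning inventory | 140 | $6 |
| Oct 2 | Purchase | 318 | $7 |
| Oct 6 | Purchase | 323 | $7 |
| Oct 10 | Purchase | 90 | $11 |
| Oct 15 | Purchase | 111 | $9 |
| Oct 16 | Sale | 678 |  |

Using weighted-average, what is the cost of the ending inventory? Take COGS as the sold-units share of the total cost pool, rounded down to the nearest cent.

Ending inventory = $2,264.84

Oct 16, sell 678: 678/982 × $7,316.00 → $5,051.16
Ending inventory (cost pool remaining) = $2,264.84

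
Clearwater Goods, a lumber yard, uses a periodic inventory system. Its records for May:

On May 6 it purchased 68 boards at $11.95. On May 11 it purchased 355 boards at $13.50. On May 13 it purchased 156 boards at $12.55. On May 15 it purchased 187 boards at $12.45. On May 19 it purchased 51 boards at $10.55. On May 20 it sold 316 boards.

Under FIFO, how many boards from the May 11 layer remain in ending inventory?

107

May 20, 316 sold [FIFO — oldest first]: 68 @ $11.95 + 248 @ $13.50 = $4,160.60
Ending inventory: 107 @ $13.50 + 156 @ $12.55 + 187 @ $12.45 + 51 @ $10.55 = $6,268.50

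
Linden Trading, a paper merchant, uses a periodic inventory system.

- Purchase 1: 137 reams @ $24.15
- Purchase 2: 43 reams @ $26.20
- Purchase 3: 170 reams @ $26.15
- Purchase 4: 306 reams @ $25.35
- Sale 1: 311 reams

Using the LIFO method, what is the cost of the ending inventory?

Sale 1 (311) [LIFO — newest first]: 306 @ $25.35 + 5 @ $26.15 = $7,887.85
Ending inventory: 137 @ $24.15 + 43 @ $26.20 + 165 @ $26.15 = $8,749.90

Ending inventory = $8,749.90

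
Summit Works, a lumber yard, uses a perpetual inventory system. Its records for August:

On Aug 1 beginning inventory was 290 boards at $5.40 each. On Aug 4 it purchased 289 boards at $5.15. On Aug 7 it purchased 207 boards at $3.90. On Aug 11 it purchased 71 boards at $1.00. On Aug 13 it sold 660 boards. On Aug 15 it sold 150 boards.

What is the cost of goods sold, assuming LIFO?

Aug 13, 660 sold [LIFO — newest first]: 71 @ $1.00 + 207 @ $3.90 + 289 @ $5.15 + 93 @ $5.40 = $2,868.85
Aug 15, 150 sold [LIFO — newest first]: 150 @ $5.40 = $810.00
Total COGS = $2,868.85 + $810.00 = $3,678.85
Ending inventory: 47 @ $5.40 = $253.80

COGS = $3,678.85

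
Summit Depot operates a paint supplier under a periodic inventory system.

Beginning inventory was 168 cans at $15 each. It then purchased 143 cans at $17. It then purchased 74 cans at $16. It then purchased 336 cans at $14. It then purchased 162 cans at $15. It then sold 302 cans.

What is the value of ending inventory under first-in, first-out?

Sale 1 (302) [FIFO — oldest first]: 168 @ $15 + 134 @ $17 = $4,798
Ending inventory: 9 @ $17 + 74 @ $16 + 336 @ $14 + 162 @ $15 = $8,471

Ending inventory = $8,471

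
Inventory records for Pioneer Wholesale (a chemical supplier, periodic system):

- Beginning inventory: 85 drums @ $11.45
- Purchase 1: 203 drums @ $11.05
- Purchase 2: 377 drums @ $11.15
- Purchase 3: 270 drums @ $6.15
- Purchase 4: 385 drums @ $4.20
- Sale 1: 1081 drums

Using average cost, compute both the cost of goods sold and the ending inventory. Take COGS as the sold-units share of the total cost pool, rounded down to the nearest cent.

Sale 1, sell 1081: 1081/1320 × $10,697.45 → $8,760.56
Ending inventory (cost pool remaining) = $1,936.89
Check: goods available $10,697.45 = COGS $8,760.56 + ending $1,936.89

COGS = $8,760.56; ending inventory = $1,936.89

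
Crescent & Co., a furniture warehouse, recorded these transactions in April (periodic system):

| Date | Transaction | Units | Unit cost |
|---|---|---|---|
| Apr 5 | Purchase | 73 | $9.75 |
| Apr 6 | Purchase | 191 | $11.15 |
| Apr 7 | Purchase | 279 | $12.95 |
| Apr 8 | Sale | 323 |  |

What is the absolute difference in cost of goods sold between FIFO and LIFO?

FIFO COGS: 73 @ $9.75 + 191 @ $11.15 + 59 @ $12.95 = $3,605.45
LIFO COGS: 279 @ $12.95 + 44 @ $11.15 = $4,103.65
Difference = |$3,605.45 − $4,103.65| = $498.20

$498.20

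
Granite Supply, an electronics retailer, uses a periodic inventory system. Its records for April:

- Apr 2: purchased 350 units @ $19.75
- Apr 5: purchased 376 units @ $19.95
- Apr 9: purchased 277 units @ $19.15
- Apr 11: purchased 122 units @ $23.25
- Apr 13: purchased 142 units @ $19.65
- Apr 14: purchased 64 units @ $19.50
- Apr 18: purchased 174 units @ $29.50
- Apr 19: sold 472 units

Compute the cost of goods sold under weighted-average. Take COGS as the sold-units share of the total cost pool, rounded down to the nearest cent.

Apr 19, sell 472: 472/1505 × $31,726.05 → $9,949.96
Ending inventory (cost pool remaining) = $21,776.09

COGS = $9,949.96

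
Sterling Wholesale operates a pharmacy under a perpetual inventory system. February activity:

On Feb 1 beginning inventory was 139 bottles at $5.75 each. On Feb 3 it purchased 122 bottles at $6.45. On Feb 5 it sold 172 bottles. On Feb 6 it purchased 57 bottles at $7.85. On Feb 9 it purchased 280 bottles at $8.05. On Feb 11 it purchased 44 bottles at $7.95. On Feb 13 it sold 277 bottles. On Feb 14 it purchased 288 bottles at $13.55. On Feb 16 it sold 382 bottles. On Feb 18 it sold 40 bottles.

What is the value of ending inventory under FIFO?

Ending inventory = $799.45

Feb 5, 172 sold [FIFO — oldest first]: 139 @ $5.75 + 33 @ $6.45 = $1,012.10
Feb 13, 277 sold [FIFO — oldest first]: 89 @ $6.45 + 57 @ $7.85 + 131 @ $8.05 = $2,076.05
Feb 16, 382 sold [FIFO — oldest first]: 149 @ $8.05 + 44 @ $7.95 + 189 @ $13.55 = $4,110.20
Feb 18, 40 sold [FIFO — oldest first]: 40 @ $13.55 = $542.00
Total COGS = $1,012.10 + $2,076.05 + $4,110.20 + $542.00 = $7,740.35
Ending inventory: 59 @ $13.55 = $799.45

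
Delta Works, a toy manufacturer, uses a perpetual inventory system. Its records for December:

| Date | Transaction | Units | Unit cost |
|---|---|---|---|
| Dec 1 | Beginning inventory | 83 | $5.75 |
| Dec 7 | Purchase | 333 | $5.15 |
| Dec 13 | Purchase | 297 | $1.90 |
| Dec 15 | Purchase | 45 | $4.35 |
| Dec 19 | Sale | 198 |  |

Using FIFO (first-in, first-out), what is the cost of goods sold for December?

Dec 19, 198 sold [FIFO — oldest first]: 83 @ $5.75 + 115 @ $5.15 = $1,069.50
Ending inventory: 218 @ $5.15 + 297 @ $1.90 + 45 @ $4.35 = $1,882.75

COGS = $1,069.50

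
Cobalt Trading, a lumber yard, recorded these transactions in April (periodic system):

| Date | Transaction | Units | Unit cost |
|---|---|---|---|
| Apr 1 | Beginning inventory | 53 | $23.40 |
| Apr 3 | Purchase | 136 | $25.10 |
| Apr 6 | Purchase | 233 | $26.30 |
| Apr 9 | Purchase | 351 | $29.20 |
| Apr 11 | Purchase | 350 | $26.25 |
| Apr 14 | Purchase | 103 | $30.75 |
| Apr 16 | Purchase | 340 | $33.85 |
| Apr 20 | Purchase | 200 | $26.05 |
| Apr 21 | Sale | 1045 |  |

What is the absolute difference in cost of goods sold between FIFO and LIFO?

FIFO COGS: 53 @ $23.40 + 136 @ $25.10 + 233 @ $26.30 + 351 @ $29.20 + 272 @ $26.25 = $28,170.90
LIFO COGS: 200 @ $26.05 + 340 @ $33.85 + 103 @ $30.75 + 350 @ $26.25 + 52 @ $29.20 = $30,592.15
Difference = |$28,170.90 − $30,592.15| = $2,421.25

$2,421.25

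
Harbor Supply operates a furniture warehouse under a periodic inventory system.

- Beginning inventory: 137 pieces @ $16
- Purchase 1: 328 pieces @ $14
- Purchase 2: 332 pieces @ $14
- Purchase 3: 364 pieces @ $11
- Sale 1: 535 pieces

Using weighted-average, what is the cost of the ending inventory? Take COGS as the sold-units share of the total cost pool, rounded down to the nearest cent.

Sale 1, sell 535: 535/1161 × $15,436.00 → $7,113.05
Ending inventory (cost pool remaining) = $8,322.95

Ending inventory = $8,322.95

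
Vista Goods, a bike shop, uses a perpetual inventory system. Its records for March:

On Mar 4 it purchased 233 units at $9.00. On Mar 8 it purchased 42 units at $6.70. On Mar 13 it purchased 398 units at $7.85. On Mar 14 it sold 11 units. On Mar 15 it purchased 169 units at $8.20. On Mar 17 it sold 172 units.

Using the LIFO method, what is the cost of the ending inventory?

Mar 14, 11 sold [LIFO — newest first]: 11 @ $7.85 = $86.35
Mar 17, 172 sold [LIFO — newest first]: 169 @ $8.20 + 3 @ $7.85 = $1,409.35
Total COGS = $86.35 + $1,409.35 = $1,495.70
Ending inventory: 233 @ $9.00 + 42 @ $6.70 + 384 @ $7.85 = $5,392.80

Ending inventory = $5,392.80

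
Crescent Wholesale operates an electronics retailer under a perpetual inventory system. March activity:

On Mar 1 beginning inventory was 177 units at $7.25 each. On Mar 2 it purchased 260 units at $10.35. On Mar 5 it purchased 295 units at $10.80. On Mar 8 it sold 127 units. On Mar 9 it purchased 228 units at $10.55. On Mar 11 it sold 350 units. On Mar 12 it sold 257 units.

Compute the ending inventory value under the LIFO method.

Ending inventory = $1,790.40

Mar 8, 127 sold [LIFO — newest first]: 127 @ $10.80 = $1,371.60
Mar 11, 350 sold [LIFO — newest first]: 228 @ $10.55 + 122 @ $10.80 = $3,723.00
Mar 12, 257 sold [LIFO — newest first]: 46 @ $10.80 + 211 @ $10.35 = $2,680.65
Total COGS = $1,371.60 + $3,723.00 + $2,680.65 = $7,775.25
Ending inventory: 177 @ $7.25 + 49 @ $10.35 = $1,790.40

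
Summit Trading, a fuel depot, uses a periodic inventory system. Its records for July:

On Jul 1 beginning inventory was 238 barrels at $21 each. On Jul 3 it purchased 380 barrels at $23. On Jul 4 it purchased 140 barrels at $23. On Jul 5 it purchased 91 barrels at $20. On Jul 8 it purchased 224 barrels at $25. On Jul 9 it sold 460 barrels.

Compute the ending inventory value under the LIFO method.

Jul 9, 460 sold [LIFO — newest first]: 224 @ $25 + 91 @ $20 + 140 @ $23 + 5 @ $23 = $10,755
Ending inventory: 238 @ $21 + 375 @ $23 = $13,623

Ending inventory = $13,623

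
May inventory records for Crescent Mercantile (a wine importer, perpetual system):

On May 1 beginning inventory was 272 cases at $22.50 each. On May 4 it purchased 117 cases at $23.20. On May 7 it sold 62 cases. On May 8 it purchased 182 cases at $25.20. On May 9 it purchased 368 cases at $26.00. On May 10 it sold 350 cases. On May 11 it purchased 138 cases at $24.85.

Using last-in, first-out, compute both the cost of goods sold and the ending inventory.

May 7, 62 sold [LIFO — newest first]: 62 @ $23.20 = $1,438.40
May 10, 350 sold [LIFO — newest first]: 350 @ $26.00 = $9,100.00
Total COGS = $1,438.40 + $9,100.00 = $10,538.40
Ending inventory: 272 @ $22.50 + 55 @ $23.20 + 182 @ $25.20 + 18 @ $26.00 + 138 @ $24.85 = $15,879.70
Check: goods available $26,418.10 = COGS $10,538.40 + ending $15,879.70

COGS = $10,538.40; ending inventory = $15,879.70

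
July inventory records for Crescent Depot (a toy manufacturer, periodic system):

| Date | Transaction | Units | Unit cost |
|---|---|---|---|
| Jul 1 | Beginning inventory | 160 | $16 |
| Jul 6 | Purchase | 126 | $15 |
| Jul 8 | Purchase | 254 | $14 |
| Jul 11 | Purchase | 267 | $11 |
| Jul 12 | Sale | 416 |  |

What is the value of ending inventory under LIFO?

Ending inventory = $5,920

Jul 12, 416 sold [LIFO — newest first]: 267 @ $11 + 149 @ $14 = $5,023
Ending inventory: 160 @ $16 + 126 @ $15 + 105 @ $14 = $5,920
Check: goods available $10,943 = COGS $5,023 + ending $5,920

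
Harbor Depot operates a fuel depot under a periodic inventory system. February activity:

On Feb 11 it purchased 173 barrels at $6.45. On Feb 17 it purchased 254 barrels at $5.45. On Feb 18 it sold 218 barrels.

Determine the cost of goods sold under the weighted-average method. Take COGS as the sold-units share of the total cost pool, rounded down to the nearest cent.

Feb 18, sell 218: 218/427 × $2,500.15 → $1,276.42
Ending inventory (cost pool remaining) = $1,223.73

COGS = $1,276.42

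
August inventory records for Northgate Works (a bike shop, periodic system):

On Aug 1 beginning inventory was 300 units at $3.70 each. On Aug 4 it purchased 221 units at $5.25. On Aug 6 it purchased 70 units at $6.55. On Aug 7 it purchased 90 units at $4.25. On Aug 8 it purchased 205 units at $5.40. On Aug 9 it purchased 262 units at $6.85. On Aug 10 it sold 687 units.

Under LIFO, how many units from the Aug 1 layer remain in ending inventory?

300

Aug 10, 687 sold [LIFO — newest first]: 262 @ $6.85 + 205 @ $5.40 + 90 @ $4.25 + 70 @ $6.55 + 60 @ $5.25 = $4,057.70
Ending inventory: 300 @ $3.70 + 161 @ $5.25 = $1,955.25
Check: goods available $6,012.95 = COGS $4,057.70 + ending $1,955.25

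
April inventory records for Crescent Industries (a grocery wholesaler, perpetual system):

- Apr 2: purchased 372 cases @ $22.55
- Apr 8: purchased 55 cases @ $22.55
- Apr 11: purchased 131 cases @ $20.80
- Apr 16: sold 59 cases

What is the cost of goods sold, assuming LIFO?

COGS = $1,227.20

Apr 16, 59 sold [LIFO — newest first]: 59 @ $20.80 = $1,227.20
Ending inventory: 372 @ $22.55 + 55 @ $22.55 + 72 @ $20.80 = $11,126.45
Check: goods available $12,353.65 = COGS $1,227.20 + ending $11,126.45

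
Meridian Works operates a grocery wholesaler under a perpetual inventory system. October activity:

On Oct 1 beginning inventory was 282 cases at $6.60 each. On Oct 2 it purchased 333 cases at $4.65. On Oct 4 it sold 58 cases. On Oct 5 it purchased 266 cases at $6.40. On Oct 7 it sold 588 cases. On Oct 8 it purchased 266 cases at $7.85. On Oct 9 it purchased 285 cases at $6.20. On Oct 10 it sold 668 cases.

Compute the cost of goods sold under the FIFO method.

COGS = $8,235.55

Oct 4, 58 sold [FIFO — oldest first]: 58 @ $6.60 = $382.80
Oct 7, 588 sold [FIFO — oldest first]: 224 @ $6.60 + 333 @ $4.65 + 31 @ $6.40 = $3,225.25
Oct 10, 668 sold [FIFO — oldest first]: 235 @ $6.40 + 266 @ $7.85 + 167 @ $6.20 = $4,627.50
Total COGS = $382.80 + $3,225.25 + $4,627.50 = $8,235.55
Ending inventory: 118 @ $6.20 = $731.60
Check: goods available $8,967.15 = COGS $8,235.55 + ending $731.60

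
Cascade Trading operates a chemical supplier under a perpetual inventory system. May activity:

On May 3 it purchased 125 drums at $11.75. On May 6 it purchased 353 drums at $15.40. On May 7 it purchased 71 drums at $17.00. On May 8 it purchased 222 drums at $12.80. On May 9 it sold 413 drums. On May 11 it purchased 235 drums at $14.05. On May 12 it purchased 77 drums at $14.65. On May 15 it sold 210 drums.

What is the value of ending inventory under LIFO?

May 9, 413 sold [LIFO — newest first]: 222 @ $12.80 + 71 @ $17.00 + 120 @ $15.40 = $5,896.60
May 15, 210 sold [LIFO — newest first]: 77 @ $14.65 + 133 @ $14.05 = $2,996.70
Total COGS = $5,896.60 + $2,996.70 = $8,893.30
Ending inventory: 125 @ $11.75 + 233 @ $15.40 + 102 @ $14.05 = $6,490.05

Ending inventory = $6,490.05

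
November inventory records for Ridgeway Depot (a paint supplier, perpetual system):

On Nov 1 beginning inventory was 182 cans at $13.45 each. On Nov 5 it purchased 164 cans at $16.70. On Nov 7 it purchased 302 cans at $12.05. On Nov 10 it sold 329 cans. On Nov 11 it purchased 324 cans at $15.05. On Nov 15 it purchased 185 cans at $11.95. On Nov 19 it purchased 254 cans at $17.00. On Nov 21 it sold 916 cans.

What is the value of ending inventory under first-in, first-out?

Nov 10, 329 sold [FIFO — oldest first]: 182 @ $13.45 + 147 @ $16.70 = $4,902.80
Nov 21, 916 sold [FIFO — oldest first]: 17 @ $16.70 + 302 @ $12.05 + 324 @ $15.05 + 185 @ $11.95 + 88 @ $17.00 = $12,505.95
Total COGS = $4,902.80 + $12,505.95 = $17,408.75
Ending inventory: 166 @ $17.00 = $2,822.00

Ending inventory = $2,822.00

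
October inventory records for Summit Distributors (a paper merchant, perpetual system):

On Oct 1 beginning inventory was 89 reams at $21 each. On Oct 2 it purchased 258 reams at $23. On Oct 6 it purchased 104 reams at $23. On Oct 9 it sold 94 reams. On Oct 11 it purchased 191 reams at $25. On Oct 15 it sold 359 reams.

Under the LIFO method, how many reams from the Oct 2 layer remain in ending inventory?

100

Oct 9, 94 sold [LIFO — newest first]: 94 @ $23 = $2,162
Oct 15, 359 sold [LIFO — newest first]: 191 @ $25 + 10 @ $23 + 158 @ $23 = $8,639
Total COGS = $2,162 + $8,639 = $10,801
Ending inventory: 89 @ $21 + 100 @ $23 = $4,169
Check: goods available $14,970 = COGS $10,801 + ending $4,169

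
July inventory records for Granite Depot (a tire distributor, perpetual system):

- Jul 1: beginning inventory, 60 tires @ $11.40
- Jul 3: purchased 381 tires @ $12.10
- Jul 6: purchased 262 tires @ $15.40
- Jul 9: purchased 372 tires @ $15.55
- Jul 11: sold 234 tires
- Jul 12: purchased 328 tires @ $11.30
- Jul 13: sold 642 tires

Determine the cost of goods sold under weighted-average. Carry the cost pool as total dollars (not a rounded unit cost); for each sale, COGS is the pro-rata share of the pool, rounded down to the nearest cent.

After Jul 1: 60 on hand, pool $684.00 (≈ $11.4000 each)
After Jul 3: 441 on hand, pool $5,294.10 (≈ $12.0048 each)
After Jul 6: 703 on hand, pool $9,328.90 (≈ $13.2701 each)
After Jul 9: 1075 on hand, pool $15,113.50 (≈ $14.0591 each)
Jul 11, sell 234: 234/1075 × $15,113.50 → $3,289.82
After Jul 12: 1169 on hand, pool $15,530.08 (≈ $13.2849 each)
Jul 13, sell 642: 642/1169 × $15,530.08 → $8,528.92
Total COGS = $3,289.82 + $8,528.92 = $11,818.74
Ending inventory (cost pool remaining) = $7,001.16

COGS = $11,818.74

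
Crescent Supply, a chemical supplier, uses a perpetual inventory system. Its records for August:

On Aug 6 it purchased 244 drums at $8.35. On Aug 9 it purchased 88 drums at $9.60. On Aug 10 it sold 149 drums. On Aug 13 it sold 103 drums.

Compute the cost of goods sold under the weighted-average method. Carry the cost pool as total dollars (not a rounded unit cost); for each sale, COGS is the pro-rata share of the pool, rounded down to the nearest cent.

COGS = $2,187.69

After Aug 6: 244 on hand, pool $2,037.40 (≈ $8.3500 each)
After Aug 9: 332 on hand, pool $2,882.20 (≈ $8.6813 each)
Aug 10, sell 149: 149/332 × $2,882.20 → $1,293.51
Aug 13, sell 103: 103/183 × $1,588.69 → $894.18
Total COGS = $1,293.51 + $894.18 = $2,187.69
Ending inventory (cost pool remaining) = $694.51
Check: goods available $2,882.20 = COGS $2,187.69 + ending $694.51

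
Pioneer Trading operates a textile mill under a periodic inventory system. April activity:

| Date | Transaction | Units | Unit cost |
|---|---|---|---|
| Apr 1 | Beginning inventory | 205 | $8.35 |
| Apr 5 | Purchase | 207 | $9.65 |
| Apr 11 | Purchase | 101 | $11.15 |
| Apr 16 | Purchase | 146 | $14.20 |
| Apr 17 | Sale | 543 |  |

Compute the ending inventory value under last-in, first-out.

Ending inventory = $968.60

Apr 17, 543 sold [LIFO — newest first]: 146 @ $14.20 + 101 @ $11.15 + 207 @ $9.65 + 89 @ $8.35 = $5,940.05
Ending inventory: 116 @ $8.35 = $968.60
Check: goods available $6,908.65 = COGS $5,940.05 + ending $968.60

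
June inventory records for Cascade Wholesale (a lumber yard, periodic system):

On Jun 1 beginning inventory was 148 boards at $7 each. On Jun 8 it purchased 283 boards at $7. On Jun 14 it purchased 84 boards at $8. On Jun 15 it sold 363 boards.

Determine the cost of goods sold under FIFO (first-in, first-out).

COGS = $2,541

Jun 15, 363 sold [FIFO — oldest first]: 148 @ $7 + 215 @ $7 = $2,541
Ending inventory: 68 @ $7 + 84 @ $8 = $1,148
Check: goods available $3,689 = COGS $2,541 + ending $1,148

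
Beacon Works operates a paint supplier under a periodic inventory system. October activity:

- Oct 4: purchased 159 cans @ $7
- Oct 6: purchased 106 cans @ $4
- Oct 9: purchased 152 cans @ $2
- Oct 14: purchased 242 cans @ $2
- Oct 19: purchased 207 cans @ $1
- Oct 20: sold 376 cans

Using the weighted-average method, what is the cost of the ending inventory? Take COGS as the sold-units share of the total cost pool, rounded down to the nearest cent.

Ending inventory = $1,432.66

Oct 20, sell 376: 376/866 × $2,532.00 → $1,099.34
Ending inventory (cost pool remaining) = $1,432.66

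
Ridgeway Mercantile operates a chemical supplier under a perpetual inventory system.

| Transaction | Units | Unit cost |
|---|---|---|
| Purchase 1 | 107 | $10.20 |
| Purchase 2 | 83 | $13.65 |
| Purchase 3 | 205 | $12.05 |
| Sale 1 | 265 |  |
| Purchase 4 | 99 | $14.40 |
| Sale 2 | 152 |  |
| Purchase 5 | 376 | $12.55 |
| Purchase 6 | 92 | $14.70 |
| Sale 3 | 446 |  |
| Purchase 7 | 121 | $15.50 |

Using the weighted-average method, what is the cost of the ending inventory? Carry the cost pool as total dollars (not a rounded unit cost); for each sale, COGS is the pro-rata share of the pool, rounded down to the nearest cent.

After Purchase 1: 107 on hand, pool $1,091.40 (≈ $10.2000 each)
After Purchase 2: 190 on hand, pool $2,224.35 (≈ $11.7071 each)
After Purchase 3: 395 on hand, pool $4,694.60 (≈ $11.8851 each)
Sale 1, sell 265: 265/395 × $4,694.60 → $3,149.54
After Purchase 4: 229 on hand, pool $2,970.66 (≈ $12.9723 each)
Sale 2, sell 152: 152/229 × $2,970.66 → $1,971.79
After Purchase 5: 453 on hand, pool $5,717.67 (≈ $12.6218 each)
After Purchase 6: 545 on hand, pool $7,070.07 (≈ $12.9726 each)
Sale 3, sell 446: 446/545 × $7,070.07 → $5,785.78
After Purchase 7: 220 on hand, pool $3,159.79 (≈ $14.3627 each)
Total COGS = $3,149.54 + $1,971.79 + $5,785.78 = $10,907.11
Ending inventory (cost pool remaining) = $3,159.79
Check: goods available $14,066.90 = COGS $10,907.11 + ending $3,159.79

Ending inventory = $3,159.79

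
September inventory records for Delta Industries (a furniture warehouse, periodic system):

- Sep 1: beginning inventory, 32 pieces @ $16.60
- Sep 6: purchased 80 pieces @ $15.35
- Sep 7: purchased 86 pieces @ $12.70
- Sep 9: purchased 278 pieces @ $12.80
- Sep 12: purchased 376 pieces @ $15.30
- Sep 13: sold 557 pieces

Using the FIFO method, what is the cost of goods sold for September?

Sep 13, 557 sold [FIFO — oldest first]: 32 @ $16.60 + 80 @ $15.35 + 86 @ $12.70 + 278 @ $12.80 + 81 @ $15.30 = $7,649.10
Ending inventory: 295 @ $15.30 = $4,513.50
Check: goods available $12,162.60 = COGS $7,649.10 + ending $4,513.50

COGS = $7,649.10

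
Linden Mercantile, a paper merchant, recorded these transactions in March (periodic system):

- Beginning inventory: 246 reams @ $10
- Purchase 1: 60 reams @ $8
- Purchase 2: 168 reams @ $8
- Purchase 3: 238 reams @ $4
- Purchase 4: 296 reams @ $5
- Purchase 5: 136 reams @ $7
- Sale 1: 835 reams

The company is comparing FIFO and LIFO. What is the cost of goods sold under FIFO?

FIFO COGS: 246 @ $10 + 60 @ $8 + 168 @ $8 + 238 @ $4 + 123 @ $5 = $5,851
LIFO COGS: 136 @ $7 + 296 @ $5 + 238 @ $4 + 165 @ $8 = $4,704

COGS = $5,851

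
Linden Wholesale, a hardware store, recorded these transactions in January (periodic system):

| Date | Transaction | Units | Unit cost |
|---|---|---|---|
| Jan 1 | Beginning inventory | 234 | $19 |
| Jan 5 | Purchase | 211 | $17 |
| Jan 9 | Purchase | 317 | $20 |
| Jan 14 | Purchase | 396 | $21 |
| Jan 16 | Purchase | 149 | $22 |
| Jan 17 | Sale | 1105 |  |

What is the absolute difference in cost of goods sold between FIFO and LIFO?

FIFO COGS: 234 @ $19 + 211 @ $17 + 317 @ $20 + 343 @ $21 = $21,576
LIFO COGS: 149 @ $22 + 396 @ $21 + 317 @ $20 + 211 @ $17 + 32 @ $19 = $22,129
Difference = |$21,576 − $22,129| = $553

$553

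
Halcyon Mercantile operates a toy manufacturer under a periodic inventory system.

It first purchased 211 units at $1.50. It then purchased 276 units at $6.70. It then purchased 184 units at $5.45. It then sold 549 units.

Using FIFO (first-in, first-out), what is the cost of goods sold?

Sale 1 (549) [FIFO — oldest first]: 211 @ $1.50 + 276 @ $6.70 + 62 @ $5.45 = $2,503.60
Ending inventory: 122 @ $5.45 = $664.90

COGS = $2,503.60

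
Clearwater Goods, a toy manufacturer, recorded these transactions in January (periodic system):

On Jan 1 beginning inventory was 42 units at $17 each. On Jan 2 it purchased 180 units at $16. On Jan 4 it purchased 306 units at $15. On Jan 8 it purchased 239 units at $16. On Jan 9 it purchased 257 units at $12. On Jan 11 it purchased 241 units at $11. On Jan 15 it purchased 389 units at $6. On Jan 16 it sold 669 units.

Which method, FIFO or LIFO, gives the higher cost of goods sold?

FIFO

FIFO COGS: 42 @ $17 + 180 @ $16 + 306 @ $15 + 141 @ $16 = $10,440
LIFO COGS: 389 @ $6 + 241 @ $11 + 39 @ $12 = $5,453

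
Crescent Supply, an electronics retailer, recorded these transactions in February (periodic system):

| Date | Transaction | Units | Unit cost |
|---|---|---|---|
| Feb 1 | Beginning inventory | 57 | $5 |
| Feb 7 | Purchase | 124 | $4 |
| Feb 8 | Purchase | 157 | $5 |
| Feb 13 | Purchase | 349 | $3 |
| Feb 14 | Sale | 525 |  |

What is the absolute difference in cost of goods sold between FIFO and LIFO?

FIFO COGS: 57 @ $5 + 124 @ $4 + 157 @ $5 + 187 @ $3 = $2,127
LIFO COGS: 349 @ $3 + 157 @ $5 + 19 @ $4 = $1,908
Difference = |$2,127 − $1,908| = $219

$219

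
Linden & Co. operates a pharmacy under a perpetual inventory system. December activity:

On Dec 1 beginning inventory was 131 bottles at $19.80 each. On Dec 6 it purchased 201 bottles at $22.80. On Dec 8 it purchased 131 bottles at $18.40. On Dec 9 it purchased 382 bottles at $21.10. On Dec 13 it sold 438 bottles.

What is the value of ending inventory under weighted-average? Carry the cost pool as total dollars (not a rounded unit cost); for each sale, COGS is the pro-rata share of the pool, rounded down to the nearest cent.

After Dec 1: 131 on hand, pool $2,593.80 (≈ $19.8000 each)
After Dec 6: 332 on hand, pool $7,176.60 (≈ $21.6163 each)
After Dec 8: 463 on hand, pool $9,587.00 (≈ $20.7063 each)
After Dec 9: 845 on hand, pool $17,647.20 (≈ $20.8843 each)
Dec 13, sell 438: 438/845 × $17,647.20 → $9,147.30
Ending inventory (cost pool remaining) = $8,499.90

Ending inventory = $8,499.90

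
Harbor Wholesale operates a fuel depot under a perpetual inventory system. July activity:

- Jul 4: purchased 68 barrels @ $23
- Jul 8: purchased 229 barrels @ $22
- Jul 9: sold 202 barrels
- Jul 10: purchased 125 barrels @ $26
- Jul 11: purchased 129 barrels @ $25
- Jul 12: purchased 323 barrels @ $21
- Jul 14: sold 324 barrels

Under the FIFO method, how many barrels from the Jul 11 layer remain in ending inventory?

25

Jul 9, 202 sold [FIFO — oldest first]: 68 @ $23 + 134 @ $22 = $4,512
Jul 14, 324 sold [FIFO — oldest first]: 95 @ $22 + 125 @ $26 + 104 @ $25 = $7,940
Total COGS = $4,512 + $7,940 = $12,452
Ending inventory: 25 @ $25 + 323 @ $21 = $7,408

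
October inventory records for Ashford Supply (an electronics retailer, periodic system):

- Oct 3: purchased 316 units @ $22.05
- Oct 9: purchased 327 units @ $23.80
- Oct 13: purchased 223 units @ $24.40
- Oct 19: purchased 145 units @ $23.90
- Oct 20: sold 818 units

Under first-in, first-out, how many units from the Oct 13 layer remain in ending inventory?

48

Oct 20, 818 sold [FIFO — oldest first]: 316 @ $22.05 + 327 @ $23.80 + 175 @ $24.40 = $19,020.40
Ending inventory: 48 @ $24.40 + 145 @ $23.90 = $4,636.70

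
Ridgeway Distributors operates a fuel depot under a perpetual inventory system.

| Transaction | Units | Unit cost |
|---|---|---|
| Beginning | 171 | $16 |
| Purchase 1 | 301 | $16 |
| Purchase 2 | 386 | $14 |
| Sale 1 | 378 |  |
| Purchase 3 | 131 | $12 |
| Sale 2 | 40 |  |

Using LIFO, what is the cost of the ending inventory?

Ending inventory = $8,756

Sale 1 (378) [LIFO — newest first]: 378 @ $14 = $5,292
Sale 2 (40) [LIFO — newest first]: 40 @ $12 = $480
Total COGS = $5,292 + $480 = $5,772
Ending inventory: 171 @ $16 + 301 @ $16 + 8 @ $14 + 91 @ $12 = $8,756
Check: goods available $14,528 = COGS $5,772 + ending $8,756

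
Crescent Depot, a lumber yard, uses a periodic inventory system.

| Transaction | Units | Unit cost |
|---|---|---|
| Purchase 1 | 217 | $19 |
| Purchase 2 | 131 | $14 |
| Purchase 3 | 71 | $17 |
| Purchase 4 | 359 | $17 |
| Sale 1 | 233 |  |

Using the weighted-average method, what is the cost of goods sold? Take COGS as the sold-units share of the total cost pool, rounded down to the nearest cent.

Sale 1, sell 233: 233/778 × $13,267.00 → $3,973.27
Ending inventory (cost pool remaining) = $9,293.73
Check: goods available $13,267.00 = COGS $3,973.27 + ending $9,293.73

COGS = $3,973.27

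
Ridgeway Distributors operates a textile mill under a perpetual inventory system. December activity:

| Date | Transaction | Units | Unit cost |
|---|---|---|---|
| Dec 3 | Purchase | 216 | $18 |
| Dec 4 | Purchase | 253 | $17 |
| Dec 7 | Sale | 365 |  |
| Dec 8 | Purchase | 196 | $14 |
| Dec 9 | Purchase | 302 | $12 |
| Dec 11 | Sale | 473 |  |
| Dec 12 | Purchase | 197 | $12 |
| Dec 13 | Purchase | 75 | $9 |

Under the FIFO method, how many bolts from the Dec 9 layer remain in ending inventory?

Dec 7, 365 sold [FIFO — oldest first]: 216 @ $18 + 149 @ $17 = $6,421
Dec 11, 473 sold [FIFO — oldest first]: 104 @ $17 + 196 @ $14 + 173 @ $12 = $6,588
Total COGS = $6,421 + $6,588 = $13,009
Ending inventory: 129 @ $12 + 197 @ $12 + 75 @ $9 = $4,587
Check: goods available $17,596 = COGS $13,009 + ending $4,587

129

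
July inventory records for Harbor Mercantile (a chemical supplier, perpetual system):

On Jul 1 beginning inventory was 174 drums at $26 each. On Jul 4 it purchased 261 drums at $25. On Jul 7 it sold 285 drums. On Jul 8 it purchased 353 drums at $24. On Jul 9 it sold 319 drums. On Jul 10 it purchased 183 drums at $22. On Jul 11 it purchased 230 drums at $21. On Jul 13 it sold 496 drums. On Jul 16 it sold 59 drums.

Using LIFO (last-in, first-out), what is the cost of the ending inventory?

Jul 7, 285 sold [LIFO — newest first]: 261 @ $25 + 24 @ $26 = $7,149
Jul 9, 319 sold [LIFO — newest first]: 319 @ $24 = $7,656
Jul 13, 496 sold [LIFO — newest first]: 230 @ $21 + 183 @ $22 + 34 @ $24 + 49 @ $26 = $10,946
Jul 16, 59 sold [LIFO — newest first]: 59 @ $26 = $1,534
Total COGS = $7,149 + $7,656 + $10,946 + $1,534 = $27,285
Ending inventory: 42 @ $26 = $1,092

Ending inventory = $1,092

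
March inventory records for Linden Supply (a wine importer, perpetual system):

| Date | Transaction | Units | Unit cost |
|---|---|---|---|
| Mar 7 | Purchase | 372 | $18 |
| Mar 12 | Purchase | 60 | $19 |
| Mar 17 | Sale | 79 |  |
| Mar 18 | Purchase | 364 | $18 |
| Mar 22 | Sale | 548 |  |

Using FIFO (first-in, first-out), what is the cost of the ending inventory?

Ending inventory = $3,042

Mar 17, 79 sold [FIFO — oldest first]: 79 @ $18 = $1,422
Mar 22, 548 sold [FIFO — oldest first]: 293 @ $18 + 60 @ $19 + 195 @ $18 = $9,924
Total COGS = $1,422 + $9,924 = $11,346
Ending inventory: 169 @ $18 = $3,042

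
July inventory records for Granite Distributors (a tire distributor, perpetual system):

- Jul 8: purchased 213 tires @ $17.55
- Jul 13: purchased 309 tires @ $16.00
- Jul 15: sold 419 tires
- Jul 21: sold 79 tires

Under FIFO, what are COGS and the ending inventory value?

Jul 15, 419 sold [FIFO — oldest first]: 213 @ $17.55 + 206 @ $16.00 = $7,034.15
Jul 21, 79 sold [FIFO — oldest first]: 79 @ $16.00 = $1,264.00
Total COGS = $7,034.15 + $1,264.00 = $8,298.15
Ending inventory: 24 @ $16.00 = $384.00

COGS = $8,298.15; ending inventory = $384.00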